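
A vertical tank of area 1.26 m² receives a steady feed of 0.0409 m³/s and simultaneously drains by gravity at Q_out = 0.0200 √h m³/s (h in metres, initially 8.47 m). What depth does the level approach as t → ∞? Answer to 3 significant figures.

Volume balance on the tank: A dh/dt = Q_in − 0.0200 √h. At steady state dh/dt = 0:
Q_in = 0.0200 √h_ss ⇒ √h_ss = 0.0409/0.0200 = 2.0450.
h_ss = 2.0450² = 4.1820 m. (Since h₀ = 8.47 m > h_ss, the level will fall toward this value.)

4.18 m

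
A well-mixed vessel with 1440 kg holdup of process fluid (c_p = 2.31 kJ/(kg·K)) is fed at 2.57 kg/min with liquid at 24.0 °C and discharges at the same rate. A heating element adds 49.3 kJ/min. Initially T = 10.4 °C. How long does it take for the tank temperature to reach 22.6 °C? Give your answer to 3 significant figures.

456 min

Energy balance: M c_p dT/dt = ṁ c_p (T_in − T) + 49.3.
τ = M/ṁ = 560.31 min; T_ss = T_in + Q̇/(ṁ c_p) = 32.304 °C.
T(t) = T_ss + (T₀ − T_ss) e^(−t/τ). Set T = 22.6:
e^(−t/τ) = (22.6 − 32.304)/(10.4 − 32.304) = 0.44303
t = −560.31 · ln(0.44303) = 456.16 min.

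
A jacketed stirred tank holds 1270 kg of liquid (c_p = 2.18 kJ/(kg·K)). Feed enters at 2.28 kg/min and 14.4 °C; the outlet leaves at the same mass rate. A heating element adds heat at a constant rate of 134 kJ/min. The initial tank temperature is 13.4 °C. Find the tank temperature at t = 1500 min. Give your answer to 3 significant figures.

39.5 °C

Heat balance on the well-mixed liquid: M c_p dT/dt = ṁ c_p (T_in − T) + 134.
Rearrange: dT/dt = (T_ss − T)/τ with τ = M/ṁ = 557.02 min and T_ss = T_in + Q̇/(ṁ c_p) = 41.360 °C.
Solution: T(t) = T_ss + (T₀ − T_ss) e^(−t/τ).
T(1500) = 41.360 + (-27.960)·e^(−1500/557.02) = 41.360 + (-27.960)·0.067683 = 39.467 °C.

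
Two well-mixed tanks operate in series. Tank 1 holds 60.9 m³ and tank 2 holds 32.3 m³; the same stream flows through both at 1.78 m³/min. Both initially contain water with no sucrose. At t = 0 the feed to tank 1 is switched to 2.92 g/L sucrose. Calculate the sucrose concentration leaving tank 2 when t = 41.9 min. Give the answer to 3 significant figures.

1.42 g/L

Species balance on tank i: dCᵢ/dt = (Cᵢ₋₁ − Cᵢ)/τᵢ with τᵢ = Vᵢ/Q.
τ₁ = 60.9/1.78 = 34.213 min; τ₂ = 32.3/1.78 = 18.146 min.
Solving the cascade with C₁(0)=C₂(0)=0 gives C₂(t) = C_in[1 − (τ₁ e^(−t/τ₁) − τ₂ e^(−t/τ₂))/(τ₁ − τ₂)].
At t = 41.9: e^(−t/τ₁) = 0.29386, e^(−t/τ₂) = 0.099357.
C₂ = 2.92·[1 − (34.213·0.29386 − 18.146·0.099357)/(16.067)] = 2.92·0.48648 = 1.4205 g/L.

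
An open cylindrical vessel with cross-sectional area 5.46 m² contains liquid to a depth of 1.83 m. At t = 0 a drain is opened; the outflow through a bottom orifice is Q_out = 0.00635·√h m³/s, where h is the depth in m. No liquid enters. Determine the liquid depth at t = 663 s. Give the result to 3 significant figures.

0.936 m

A dh/dt = −Q_out = −0.00635 √h.
Separate and integrate: 2(√h − √h₀) = −(0.00635/A) t.
√h = √1.83 − 0.00635·663/(2·5.46) = 1.3528 − 0.38554 = 0.96724.
h = 0.96724² = 0.93555 m.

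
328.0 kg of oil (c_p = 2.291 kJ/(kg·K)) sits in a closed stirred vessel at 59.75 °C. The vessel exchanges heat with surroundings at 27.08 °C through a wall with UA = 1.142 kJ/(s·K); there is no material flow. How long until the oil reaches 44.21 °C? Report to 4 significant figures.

424.8 s

Lumped-capacitance energy balance: M c_p dT/dt = UA(T_amb − T).
τ = M c_p/UA = 658.011 s; T_ss = T_amb = 27.0800 °C.
T(t) = T_ss + (T₀ − T_ss)e^(−t/τ); set T = 44.21:
t = −τ ln[(T − T_ss)/(T₀ − T_ss)] = −658.011 · ln(0.524334) = 424.829 s.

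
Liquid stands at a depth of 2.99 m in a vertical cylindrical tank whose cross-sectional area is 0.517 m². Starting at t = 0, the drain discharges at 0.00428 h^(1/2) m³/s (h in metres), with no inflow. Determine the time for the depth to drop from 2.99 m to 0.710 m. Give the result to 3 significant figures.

214 s

Accumulation of liquid (constant cross-section A): A dh/dt = −0.00428 √h.
This is separable: 2 d(√h)/dt = −0.00428/A, so √h = √h₀ − (0.00428/(2A)) t.
t = 2A(√h₀ − √h)/0.00428 = 2·0.517·(√2.99 − √0.710)/0.00428
  = 1.0340 × (1.7292 − 0.84261) / 0.00428 = 214.18 s.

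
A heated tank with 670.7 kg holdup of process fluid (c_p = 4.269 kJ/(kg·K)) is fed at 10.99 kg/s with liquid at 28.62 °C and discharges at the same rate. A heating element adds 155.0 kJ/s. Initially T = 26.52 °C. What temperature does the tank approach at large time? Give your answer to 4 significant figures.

31.92 °C

Unsteady energy balance on the tank contents: M c_p dT/dt = ṁ c_p (T_in − T) + 155.0.
At steady state dT/dt = 0 ⇒ T_ss = T_in + Q̇/(ṁ c_p) = 28.62 + 155.0/(10.99·4.269) = 31.9238 °C.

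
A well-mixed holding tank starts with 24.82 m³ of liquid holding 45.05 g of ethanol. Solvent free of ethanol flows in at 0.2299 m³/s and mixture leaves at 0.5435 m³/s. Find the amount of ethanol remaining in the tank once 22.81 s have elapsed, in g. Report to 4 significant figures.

24.99 g

Let m(t) be the amount of ethanol. Volume: V(t) = V₀ + (Q_in − Q_out) t = 24.82 − 0.313600 t; V(22.81) = 17.6668 m³.
Species balance (pure solvent in): dm/dt = −Q_out · m/V(t).
Separate: dm/m = −Q_out dt/V(t) ⇒ ln(m/m₀) = −(Q_out/(Q_in−Q_out)) ln(V/V₀).
m = m₀ (V₀/V)^(Q_out/(Q_in−Q_out)) = 45.05 × (24.82/17.6668)^(-1.73310) = 24.9927 g.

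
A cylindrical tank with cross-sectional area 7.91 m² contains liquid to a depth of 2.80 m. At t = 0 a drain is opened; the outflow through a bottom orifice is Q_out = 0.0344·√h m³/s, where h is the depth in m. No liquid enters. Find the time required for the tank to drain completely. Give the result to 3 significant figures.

Mass balance (ρ constant): A dh/dt = −0.0344 √h.
Separate and integrate: 2(√h − √h₀) = −(0.0344/A) t.
Tank is empty when √h = 0: t_empty = 2A√h₀/0.0344.
t_empty = 2·7.91·√2.80/0.0344 = 15.820·1.6733/0.0344 = 769.53 s.

770 s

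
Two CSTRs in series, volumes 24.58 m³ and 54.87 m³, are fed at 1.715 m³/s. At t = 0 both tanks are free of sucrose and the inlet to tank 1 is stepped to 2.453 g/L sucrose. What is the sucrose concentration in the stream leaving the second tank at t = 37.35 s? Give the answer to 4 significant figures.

Each tank obeys Vᵢ dCᵢ/dt = Q(Cᵢ₋₁ − Cᵢ), so τᵢ = Vᵢ/Q.
τ₁ = 24.58/1.715 = 14.3324 s; τ₂ = 54.87/1.715 = 31.9942 s.
Solving the cascade with C₁(0)=C₂(0)=0 gives C₂(t) = C_in[1 − (τ₁ e^(−t/τ₁) − τ₂ e^(−t/τ₂))/(τ₁ − τ₂)].
At t = 37.35: e^(−t/τ₁) = 0.0738300, e^(−t/τ₂) = 0.311175.
C₂ = 2.453·[1 − (14.3324·0.0738300 − 31.9942·0.311175)/(-17.6618)] = 2.453·0.496222 = 1.21723 g/L.

1.217 g/L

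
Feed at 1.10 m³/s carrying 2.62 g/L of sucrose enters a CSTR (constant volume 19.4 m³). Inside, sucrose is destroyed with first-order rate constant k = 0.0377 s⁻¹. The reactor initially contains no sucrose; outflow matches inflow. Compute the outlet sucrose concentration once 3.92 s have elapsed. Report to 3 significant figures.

0.487 g/L

V dC/dt = Q(C_in − C) − k V C.
This is linear with rate a = Q/V + k = 0.094401 s⁻¹.
C_ss = Q C_in/(Q + kV) = 1.5737 g/L; C(t) = C_ss + (C₀ − C_ss) e^(−a t).
C(3.92) = 1.5737 + (-1.5737)·e^(−0.094401·3.92) = 1.5737 + (-1.5737)·0.69070 = 0.48674 g/L.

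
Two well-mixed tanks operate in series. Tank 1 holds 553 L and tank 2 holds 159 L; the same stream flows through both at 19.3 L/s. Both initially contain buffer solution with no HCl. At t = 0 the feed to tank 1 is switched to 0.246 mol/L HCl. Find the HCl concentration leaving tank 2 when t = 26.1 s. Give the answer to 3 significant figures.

0.111 mol/L

Each tank obeys Vᵢ dCᵢ/dt = Q(Cᵢ₋₁ − Cᵢ), so τᵢ = Vᵢ/Q.
τ₁ = 553/19.3 = 28.653 s; τ₂ = 159/19.3 = 8.2383 s.
Solving the cascade with C₁(0)=C₂(0)=0 gives C₂(t) = C_in[1 − (τ₁ e^(−t/τ₁) − τ₂ e^(−t/τ₂))/(τ₁ − τ₂)].
At t = 26.1: e^(−t/τ₁) = 0.40216, e^(−t/τ₂) = 0.042083.
C₂ = 0.246·[1 − (28.653·0.40216 − 8.2383·0.042083)/(20.415)] = 0.246·0.45253 = 0.11132 mol/L.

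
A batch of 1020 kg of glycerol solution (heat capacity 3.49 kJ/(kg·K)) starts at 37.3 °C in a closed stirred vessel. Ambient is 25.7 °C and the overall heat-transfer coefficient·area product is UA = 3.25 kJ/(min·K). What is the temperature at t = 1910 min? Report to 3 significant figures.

Lumped-capacitance energy balance: M c_p dT/dt = UA(T_amb − T).
dT/dt = (T_ss − T)/τ with T_ss = T_amb = 25.700 °C, τ = M c_p/UA = 1020·3.49/3.25 = 1095.3 min.
T approaches T_ss exponentially: T(t) = T_ss + (T₀ − T_ss) e^(−t/τ).
T(1910) = 25.700 + (11.600)·0.17486 = 27.728 °C.

27.7 °C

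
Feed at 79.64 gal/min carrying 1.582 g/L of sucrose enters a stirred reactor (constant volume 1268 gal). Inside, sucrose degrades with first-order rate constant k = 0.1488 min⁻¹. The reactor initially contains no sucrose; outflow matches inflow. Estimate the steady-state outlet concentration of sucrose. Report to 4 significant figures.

0.4696 g/L

Accumulation = in − out − consumed: V dC/dt = Q C_in − Q C − k V C.
Steady state (dC/dt = 0): C_ss = Q C_in/(Q + kV) = C_in/(1 + kV/Q).
C_ss = 79.64·1.582/(79.64 + 0.1488·1268) = 125.990/268.318 = 0.469556 g/L.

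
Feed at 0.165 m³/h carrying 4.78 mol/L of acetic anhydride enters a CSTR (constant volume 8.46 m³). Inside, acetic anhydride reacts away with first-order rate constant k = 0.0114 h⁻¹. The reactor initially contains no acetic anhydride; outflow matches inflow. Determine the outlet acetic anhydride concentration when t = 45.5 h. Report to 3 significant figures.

2.28 mol/L

Species balance: V dC/dt = Q C_in − Q C − k V C.
dC/dt = (Q/V) C_in − (Q/V + k) C; effective rate a = Q/V + k = 0.019504 + 0.0114 = 0.030904 h⁻¹.
C_ss = Q C_in/(Q + kV) = 3.0167 mol/L; C(t) = C_ss + (C₀ − C_ss) e^(−a t).
C(45.5) = 3.0167 + (-3.0167)·e^(−0.030904·45.5) = 3.0167 + (-3.0167)·0.24509 = 2.2773 mol/L.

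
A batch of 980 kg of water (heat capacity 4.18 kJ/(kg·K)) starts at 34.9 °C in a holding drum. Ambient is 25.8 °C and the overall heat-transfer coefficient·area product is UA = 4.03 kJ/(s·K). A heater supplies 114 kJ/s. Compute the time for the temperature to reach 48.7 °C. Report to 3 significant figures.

1290 s

M c_p dT/dt = −UA(T − T_amb) + Q̇.
τ = M c_p/UA = 1016.5 s; T_ss = T_amb + Q̇/UA = 25.8 + 114/4.03 = 54.088 °C.
T(t) = T_ss + (T₀ − T_ss)e^(−t/τ); set T = 48.7:
t = −τ ln[(T − T_ss)/(T₀ − T_ss)] = −1016.5 · ln(0.28079) = 1291.1 s.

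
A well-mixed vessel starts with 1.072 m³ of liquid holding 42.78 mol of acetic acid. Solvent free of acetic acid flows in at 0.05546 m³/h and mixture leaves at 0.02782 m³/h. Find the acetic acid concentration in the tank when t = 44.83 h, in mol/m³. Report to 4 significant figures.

8.543 mol/m³

Total volume: dV/dt = Q_in − Q_out = 0.0276400 m³/h, so V(t) = 1.072 + 0.0276400 t and V(44.83) = 2.31110 m³.
No acetic acid enters, so dm/dt = −Q_out · (m/V).
dm/m = −Q_out dt/(V₀ + 0.0276400 t); integrating gives ln(m/m₀) = −(Q_out/(Q_in−Q_out)) ln(V/V₀).
m = m₀ (V₀/V)^(Q_out/(Q_in−Q_out)) = 42.78 × (1.072/2.31110)^(1.00651) = 19.7444 mol.
C = m/V = 19.7444/2.31110 = 8.54329 mol/m³.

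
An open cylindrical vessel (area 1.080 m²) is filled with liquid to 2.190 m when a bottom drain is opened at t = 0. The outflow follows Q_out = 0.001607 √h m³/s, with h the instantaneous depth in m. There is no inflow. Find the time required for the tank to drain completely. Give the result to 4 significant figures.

Unsteady balance on liquid volume: A dh/dt = −0.001607 √h.
This is separable: 2 d(√h)/dt = −0.001607/A, so √h = √h₀ − (0.001607/(2A)) t.
Tank is empty when √h = 0: t_empty = 2A√h₀/0.001607.
t_empty = 2·1.080·√2.190/0.001607 = 2.16000·1.47986/0.001607 = 1989.12 s.

1989 s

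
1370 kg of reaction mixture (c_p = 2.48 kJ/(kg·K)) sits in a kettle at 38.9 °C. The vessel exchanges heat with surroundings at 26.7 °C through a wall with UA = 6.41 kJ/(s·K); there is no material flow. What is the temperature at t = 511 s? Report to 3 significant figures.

31.4 °C

Lumped-capacitance energy balance: M c_p dT/dt = UA(T_amb − T).
dT/dt = (T_ss − T)/τ with T_ss = T_amb = 26.700 °C, τ = M c_p/UA = 1370·2.48/6.41 = 530.05 s.
This is linear first-order; T(t) = T_ss + (T₀ − T_ss) e^(−t/τ).
T(511) = 26.700 + (12.200)·0.38134 = 31.352 °C.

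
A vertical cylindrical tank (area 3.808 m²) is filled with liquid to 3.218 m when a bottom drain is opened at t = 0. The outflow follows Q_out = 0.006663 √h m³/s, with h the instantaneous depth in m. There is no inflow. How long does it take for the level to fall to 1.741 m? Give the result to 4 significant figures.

542.3 s

Volume balance on the tank: A dh/dt = −0.006663 √h.
This is separable: 2 d(√h)/dt = −0.006663/A, so √h = √h₀ − (0.006663/(2A)) t.
t = 2A(√h₀ − √h)/0.006663 = 2·3.808·(√3.218 − √1.741)/0.006663
  = 7.61600 × (1.79388 − 1.31947) / 0.006663 = 542.263 s.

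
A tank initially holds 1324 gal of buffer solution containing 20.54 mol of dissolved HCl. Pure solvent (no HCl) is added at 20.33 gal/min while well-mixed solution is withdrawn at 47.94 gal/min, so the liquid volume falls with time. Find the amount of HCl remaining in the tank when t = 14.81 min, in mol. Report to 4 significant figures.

Total volume: dV/dt = Q_in − Q_out = -27.6100 gal/min, so V(t) = 1324 − 27.6100 t and V(14.81) = 915.096 gal.
Species balance (pure solvent in): dm/dt = −Q_out · m/V(t).
Separate: dm/m = −Q_out dt/V(t) ⇒ ln(m/m₀) = −(Q_out/(Q_in−Q_out)) ln(V/V₀).
m = m₀ (V₀/V)^(Q_out/(Q_in−Q_out)) = 20.54 × (1324/915.096)^(-1.73633) = 10.8157 mol.

10.82 mol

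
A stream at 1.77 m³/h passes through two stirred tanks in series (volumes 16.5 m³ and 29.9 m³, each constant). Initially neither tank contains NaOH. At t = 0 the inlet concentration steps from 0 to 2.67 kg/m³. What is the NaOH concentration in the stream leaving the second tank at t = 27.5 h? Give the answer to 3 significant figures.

Time constants: τᵢ = Vᵢ/Q for each well-mixed tank.
τ₁ = 16.5/1.77 = 9.3220 h; τ₂ = 29.9/1.77 = 16.893 h.
Solving the cascade with C₁(0)=C₂(0)=0 gives C₂(t) = C_in[1 − (τ₁ e^(−t/τ₁) − τ₂ e^(−t/τ₂))/(τ₁ − τ₂)].
At t = 27.5: e^(−t/τ₁) = 0.052340, e^(−t/τ₂) = 0.19634.
C₂ = 2.67·[1 − (9.3220·0.052340 − 16.893·0.19634)/(-7.5706)] = 2.67·0.62635 = 1.6724 kg/m³.

1.67 kg/m³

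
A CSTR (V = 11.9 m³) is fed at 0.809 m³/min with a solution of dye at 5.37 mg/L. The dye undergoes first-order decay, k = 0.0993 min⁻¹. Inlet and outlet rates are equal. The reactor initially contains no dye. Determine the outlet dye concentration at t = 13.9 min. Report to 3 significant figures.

1.97 mg/L

V dC/dt = Q(C_in − C) − k V C.
dC/dt = (Q/V) C_in − (Q/V + k) C; effective rate a = Q/V + k = 0.067983 + 0.0993 = 0.16728 min⁻¹.
C_ss = Q C_in/(Q + kV) = 2.1823 mg/L; C(t) = C_ss + (C₀ − C_ss) e^(−a t).
C(13.9) = 2.1823 + (-2.1823)·e^(−0.16728·13.9) = 2.1823 + (-2.1823)·0.097760 = 1.9690 mg/L.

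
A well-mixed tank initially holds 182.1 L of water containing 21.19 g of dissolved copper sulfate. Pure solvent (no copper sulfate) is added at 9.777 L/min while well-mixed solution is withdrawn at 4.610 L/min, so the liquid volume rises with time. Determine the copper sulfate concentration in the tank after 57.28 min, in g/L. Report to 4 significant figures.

0.01873 g/L

Total volume: dV/dt = Q_in − Q_out = 5.16700 L/min, so V(t) = 182.1 + 5.16700 t and V(57.28) = 478.066 L.
No copper sulfate enters, so dm/dt = −Q_out · (m/V).
dm/m = −Q_out dt/(V₀ + 5.16700 t); integrating gives ln(m/m₀) = −(Q_out/(Q_in−Q_out)) ln(V/V₀).
m = m₀ (V₀/V)^(Q_out/(Q_in−Q_out)) = 21.19 × (182.1/478.066)^(0.892201) = 8.95654 g.
C = m/V = 8.95654/478.066 = 0.0187350 g/L.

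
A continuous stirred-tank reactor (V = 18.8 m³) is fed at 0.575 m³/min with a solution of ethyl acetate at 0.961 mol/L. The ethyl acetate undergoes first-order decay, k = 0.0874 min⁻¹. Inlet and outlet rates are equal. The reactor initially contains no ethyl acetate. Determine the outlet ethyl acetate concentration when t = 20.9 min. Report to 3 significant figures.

Species balance: V dC/dt = Q C_in − Q C − k V C.
This is linear with rate a = Q/V + k = 0.11799 min⁻¹.
C_ss = Q C_in/(Q + kV) = 0.24912 mol/L; C(t) = C_ss + (C₀ − C_ss) e^(−a t).
C(20.9) = 0.24912 + (-0.24912)·e^(−0.11799·20.9) = 0.24912 + (-0.24912)·0.084933 = 0.22796 mol/L.

0.228 mol/L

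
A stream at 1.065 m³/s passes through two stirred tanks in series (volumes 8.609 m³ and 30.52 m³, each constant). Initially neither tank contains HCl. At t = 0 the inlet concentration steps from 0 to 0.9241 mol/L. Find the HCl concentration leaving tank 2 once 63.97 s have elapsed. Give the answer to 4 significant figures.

Each tank obeys Vᵢ dCᵢ/dt = Q(Cᵢ₋₁ − Cᵢ), so τᵢ = Vᵢ/Q.
τ₁ = 8.609/1.065 = 8.08357 s; τ₂ = 30.52/1.065 = 28.6573 s.
Tank 1: C₁ = C_in(1 − e^(−t/τ₁)). Tank 2 (τ₁ ≠ τ₂): C₂ = C_in[1 − (τ₁ e^(−t/τ₁) − τ₂ e^(−t/τ₂))/(τ₁ − τ₂)].
At t = 63.97: e^(−t/τ₁) = 0.000365741, e^(−t/τ₂) = 0.107288.
C₂ = 0.9241·[1 − (8.08357·0.000365741 − 28.6573·0.107288)/(-20.5737)] = 0.9241·0.850702 = 0.786134 mol/L.

0.7861 mol/L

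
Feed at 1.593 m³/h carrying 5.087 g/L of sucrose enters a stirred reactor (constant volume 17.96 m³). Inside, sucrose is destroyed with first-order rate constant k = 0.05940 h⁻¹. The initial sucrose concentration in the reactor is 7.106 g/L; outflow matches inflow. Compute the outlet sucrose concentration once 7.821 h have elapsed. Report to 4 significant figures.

4.321 g/L

V dC/dt = Q(C_in − C) − k V C.
This is linear with rate a = Q/V + k = 0.148097 h⁻¹.
C_ss = Q C_in/(Q + kV) = 3.04666 g/L; C(t) = C_ss + (C₀ − C_ss) e^(−a t).
C(7.821) = 3.04666 + (4.05934)·e^(−0.148097·7.821) = 3.04666 + (4.05934)·0.314030 = 4.32142 g/L.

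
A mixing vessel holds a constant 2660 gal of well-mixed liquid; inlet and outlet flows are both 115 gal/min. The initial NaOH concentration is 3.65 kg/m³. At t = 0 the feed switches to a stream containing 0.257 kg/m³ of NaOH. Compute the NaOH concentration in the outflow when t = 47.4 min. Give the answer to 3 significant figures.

Unsteady species balance (constant V, well mixed): V dC/dt = Q(C_in − C).
Rewrite as dC/dt + C/τ = C_in/τ, τ = V/Q = 23.130 min.
C approaches C_in exponentially: C(t) = C_in + (C₀ − C_in) e^(−t/τ).
C(47.4) = 0.257 + (3.65 − 0.257)·e^(−47.4/23.130) = 0.257 + (3.3930)·0.12883 = 0.69413 kg/m³.

0.694 kg/m³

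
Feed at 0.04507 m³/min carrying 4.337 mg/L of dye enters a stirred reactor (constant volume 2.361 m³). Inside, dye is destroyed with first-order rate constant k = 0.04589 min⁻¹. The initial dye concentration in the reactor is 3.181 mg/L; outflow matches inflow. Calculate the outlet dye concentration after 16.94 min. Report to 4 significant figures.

1.908 mg/L

Species balance: V dC/dt = Q C_in − Q C − k V C.
dC/dt = (Q/V) C_in − (Q/V + k) C; effective rate a = Q/V + k = 0.0190894 + 0.04589 = 0.0649794 min⁻¹.
C_ss = Q C_in/(Q + kV) = 1.27411 mg/L; C(t) = C_ss + (C₀ − C_ss) e^(−a t).
C(16.94) = 1.27411 + (1.90689)·e^(−0.0649794·16.94) = 1.27411 + (1.90689)·0.332621 = 1.90838 mg/L.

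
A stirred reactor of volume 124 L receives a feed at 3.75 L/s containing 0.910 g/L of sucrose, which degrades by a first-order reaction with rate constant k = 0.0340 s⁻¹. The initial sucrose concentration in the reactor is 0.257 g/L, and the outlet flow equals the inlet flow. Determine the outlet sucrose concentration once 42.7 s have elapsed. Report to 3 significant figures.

0.417 g/L

Accumulation = in − out − consumed: V dC/dt = Q C_in − Q C − k V C.
This is linear with rate a = Q/V + k = 0.064242 s⁻¹.
C_ss = Q C_in/(Q + kV) = 0.42838 g/L; C(t) = C_ss + (C₀ − C_ss) e^(−a t).
C(42.7) = 0.42838 + (-0.17138)·e^(−0.064242·42.7) = 0.42838 + (-0.17138)·0.064369 = 0.41735 g/L.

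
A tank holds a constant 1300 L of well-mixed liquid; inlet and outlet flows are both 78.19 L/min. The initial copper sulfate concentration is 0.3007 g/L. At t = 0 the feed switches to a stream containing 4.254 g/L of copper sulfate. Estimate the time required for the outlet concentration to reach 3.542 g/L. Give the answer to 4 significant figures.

28.50 min

Species balance: V dC/dt = Q(C_in − C) ⇒ τ = V/Q = 16.6262 min.
C(t) = C_in + (C₀ − C_in) e^(−t/τ). Set C = 3.542 and solve for t:
e^(−t/τ) = (C − C_in)/(C₀ − C_in) = (3.542 − 4.254)/(0.3007 − 4.254) = 0.180103
t = −τ ln(…) = 16.6262 × 1.71423 = 28.5010 min.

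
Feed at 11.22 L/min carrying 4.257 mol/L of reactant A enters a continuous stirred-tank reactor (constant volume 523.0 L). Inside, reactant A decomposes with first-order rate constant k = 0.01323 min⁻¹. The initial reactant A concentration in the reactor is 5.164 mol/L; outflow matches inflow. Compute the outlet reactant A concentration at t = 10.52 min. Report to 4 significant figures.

V dC/dt = Q(C_in − C) − k V C.
dC/dt = (Q/V) C_in − (Q/V + k) C; effective rate a = Q/V + k = 0.0214532 + 0.01323 = 0.0346832 min⁻¹.
C_ss = Q C_in/(Q + kV) = 2.63315 mol/L; C(t) = C_ss + (C₀ − C_ss) e^(−a t).
C(10.52) = 2.63315 + (2.53085)·e^(−0.0346832·10.52) = 2.63315 + (2.53085)·0.694289 = 4.39029 mol/L.

4.390 mol/L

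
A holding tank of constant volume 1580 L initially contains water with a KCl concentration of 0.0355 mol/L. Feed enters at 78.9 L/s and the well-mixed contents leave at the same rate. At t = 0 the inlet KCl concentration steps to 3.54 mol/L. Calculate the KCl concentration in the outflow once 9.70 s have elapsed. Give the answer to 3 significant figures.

1.38 mol/L

Transient balance on the dissolved component: V dC/dt = Q(C_in − C).
Rewrite as dC/dt + C/τ = C_in/τ, τ = V/Q = 20.025 s.
C approaches C_in exponentially: C(t) = C_in + (C₀ − C_in) e^(−t/τ).
C(9.70) = 3.54 + (0.0355 − 3.54)·e^(−9.70/20.025) = 3.54 + (-3.5045)·0.61608 = 1.3810 mol/L.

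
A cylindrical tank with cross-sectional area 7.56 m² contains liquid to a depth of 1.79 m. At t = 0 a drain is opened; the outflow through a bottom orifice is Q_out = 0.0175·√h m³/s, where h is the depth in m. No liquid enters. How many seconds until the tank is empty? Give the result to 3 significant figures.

1160 s

With no inflow, A dh/dt = −0.0175 √h.
This is separable: 2 d(√h)/dt = −0.0175/A, so √h = √h₀ − (0.0175/(2A)) t.
Set h = 0: 2√h₀ = (0.0175/A) t_empty ⇒ t_empty = 2A√h₀/0.0175.
t_empty = 2·7.56·√1.79/0.0175 = 15.120·1.3379/0.0175 = 1156.0 s.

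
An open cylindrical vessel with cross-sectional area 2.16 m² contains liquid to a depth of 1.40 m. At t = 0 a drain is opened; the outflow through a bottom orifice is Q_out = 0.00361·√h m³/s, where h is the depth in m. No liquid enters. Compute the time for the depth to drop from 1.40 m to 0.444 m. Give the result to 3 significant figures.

With no inflow, A dh/dt = −0.00361 √h.
Separate and integrate: 2(√h − √h₀) = −(0.00361/A) t.
t = 2A(√h₀ − √h)/0.00361 = 2·2.16·(√1.40 − √0.444)/0.00361
  = 4.3200 × (1.1832 − 0.66633) / 0.00361 = 618.54 s.

619 s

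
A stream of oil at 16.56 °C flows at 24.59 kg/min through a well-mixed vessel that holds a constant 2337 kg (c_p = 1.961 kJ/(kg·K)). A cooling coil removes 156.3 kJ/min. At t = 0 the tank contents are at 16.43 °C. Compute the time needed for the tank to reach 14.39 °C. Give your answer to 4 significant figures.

101.3 min

M c_p dT/dt = ṁ c_p (T_in − T) − Q̇.
τ = M/ṁ = 95.0386 min; T_ss = T_in − Q̇/(ṁ c_p) = 13.3187 °C.
T(t) = T_ss + (T₀ − T_ss) e^(−t/τ). Set T = 14.39:
e^(−t/τ) = (14.39 − 13.3187)/(16.43 − 13.3187) = 0.344331
t = −95.0386 · ln(0.344331) = 101.326 min.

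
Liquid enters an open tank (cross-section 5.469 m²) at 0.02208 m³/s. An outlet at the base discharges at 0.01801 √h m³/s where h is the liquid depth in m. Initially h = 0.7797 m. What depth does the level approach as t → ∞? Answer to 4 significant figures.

Volume balance on the tank: A dh/dt = Q_in − 0.01801 √h. At steady state dh/dt = 0:
Q_in = 0.01801 √h_ss ⇒ √h_ss = 0.02208/0.01801 = 1.22599.
h_ss = 1.22599² = 1.50304 m. (Since h₀ = 0.7797 m < h_ss, the level will rise toward this value.)

1.503 m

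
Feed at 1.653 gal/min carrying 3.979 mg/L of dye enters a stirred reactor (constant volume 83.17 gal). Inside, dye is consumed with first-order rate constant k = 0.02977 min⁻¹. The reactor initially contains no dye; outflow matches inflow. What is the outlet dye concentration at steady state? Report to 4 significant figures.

Species balance: V dC/dt = Q C_in − Q C − k V C.
At steady state: 0 = Q C_in − (Q + kV) C_ss, so C_ss = Q C_in/(Q + kV).
C_ss = 1.653·3.979/(1.653 + 0.02977·83.17) = 6.57729/4.12897 = 1.59296 mg/L.

1.593 mg/L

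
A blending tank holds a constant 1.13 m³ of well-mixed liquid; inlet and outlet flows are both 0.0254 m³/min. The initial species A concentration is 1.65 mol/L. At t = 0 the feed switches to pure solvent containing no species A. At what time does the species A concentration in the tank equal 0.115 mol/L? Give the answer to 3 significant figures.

Mass balance on the solute (V constant): V dC/dt = Q(C_in − C), so τ = V/Q = 44.488 min.
C(t) = C_in + (C₀ − C_in) e^(−t/τ). Set C = 0.115 and solve for t:
e^(−t/τ) = (C − C_in)/(C₀ − C_in) = (0.115 − 0)/(1.65 − 0) = 0.069697
t = −τ ln(…) = 44.488 × 2.6636 = 118.50 min.

118 min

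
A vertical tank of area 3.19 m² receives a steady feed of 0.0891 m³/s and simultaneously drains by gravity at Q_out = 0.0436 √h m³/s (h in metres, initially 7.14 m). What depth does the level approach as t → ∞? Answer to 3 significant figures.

Level balance: A dh/dt = 0.0891 − 0.0436 √h. Setting dh/dt = 0:
Q_in = 0.0436 √h_ss ⇒ √h_ss = 0.0891/0.0436 = 2.0436.
h_ss = 2.0436² = 4.1762 m. (Since h₀ = 7.14 m > h_ss, the level will fall toward this value.)

4.18 m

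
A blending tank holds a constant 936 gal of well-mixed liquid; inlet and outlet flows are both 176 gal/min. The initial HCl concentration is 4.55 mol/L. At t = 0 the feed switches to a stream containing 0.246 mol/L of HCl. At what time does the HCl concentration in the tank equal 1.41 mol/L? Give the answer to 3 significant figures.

6.95 min

Accumulation = in − out for the solute gives V dC/dt = Q(C_in − C), so τ = V/Q = 5.3182 min.
C(t) = C_in + (C₀ − C_in) e^(−t/τ). Set C = 1.41 and solve for t:
e^(−t/τ) = (C − C_in)/(C₀ − C_in) = (1.41 − 0.246)/(4.55 − 0.246) = 0.27045
t = −τ ln(…) = 5.3182 × 1.3077 = 6.9545 min.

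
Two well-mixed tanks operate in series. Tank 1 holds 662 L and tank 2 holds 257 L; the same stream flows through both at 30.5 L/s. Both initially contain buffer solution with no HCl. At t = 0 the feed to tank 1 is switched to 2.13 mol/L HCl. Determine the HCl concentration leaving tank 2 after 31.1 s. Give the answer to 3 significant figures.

Species balance on tank i: dCᵢ/dt = (Cᵢ₋₁ − Cᵢ)/τᵢ with τᵢ = Vᵢ/Q.
τ₁ = 662/30.5 = 21.705 s; τ₂ = 257/30.5 = 8.4262 s.
Solving the cascade with C₁(0)=C₂(0)=0 gives C₂(t) = C_in[1 − (τ₁ e^(−t/τ₁) − τ₂ e^(−t/τ₂))/(τ₁ − τ₂)].
At t = 31.1: e^(−t/τ₁) = 0.23863, e^(−t/τ₂) = 0.024951.
C₂ = 2.13·[1 − (21.705·0.23863 − 8.4262·0.024951)/(13.279)] = 2.13·0.62578 = 1.3329 mol/L.

1.33 mol/L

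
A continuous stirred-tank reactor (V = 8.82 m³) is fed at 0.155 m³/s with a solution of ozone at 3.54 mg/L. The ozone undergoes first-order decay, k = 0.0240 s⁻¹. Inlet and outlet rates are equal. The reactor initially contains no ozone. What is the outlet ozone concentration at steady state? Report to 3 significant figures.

1.50 mg/L

V dC/dt = Q(C_in − C) − k V C.
At steady state: 0 = Q C_in − (Q + kV) C_ss, so C_ss = Q C_in/(Q + kV).
C_ss = 0.155·3.54/(0.155 + 0.0240·8.82) = 0.54870/0.36668 = 1.4964 mg/L.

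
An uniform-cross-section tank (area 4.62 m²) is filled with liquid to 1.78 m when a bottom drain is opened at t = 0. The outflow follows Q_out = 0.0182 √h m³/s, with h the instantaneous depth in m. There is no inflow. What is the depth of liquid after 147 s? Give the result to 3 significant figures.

Volume balance on the tank: A dh/dt = −0.0182 √h.
∫ h^(−1/2) dh = −(0.0182/A) ∫ dt, giving 2√h = 2√h₀ − (0.0182/A) t.
√h = √1.78 − 0.0182·147/(2·4.62) = 1.3342 − 0.28955 = 1.0446.
h = 1.0446² = 1.0912 m.

1.09 m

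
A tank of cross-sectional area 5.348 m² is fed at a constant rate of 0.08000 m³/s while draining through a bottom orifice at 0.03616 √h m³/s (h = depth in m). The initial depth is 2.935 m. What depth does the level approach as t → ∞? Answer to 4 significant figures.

A dh/dt = Q_in − 0.03616 √h. Steady state requires inflow = outflow:
Q_in = 0.03616 √h_ss ⇒ √h_ss = 0.08000/0.03616 = 2.21239.
h_ss = 2.21239² = 4.89467 m. (Since h₀ = 2.935 m < h_ss, the level will rise toward this value.)

4.895 m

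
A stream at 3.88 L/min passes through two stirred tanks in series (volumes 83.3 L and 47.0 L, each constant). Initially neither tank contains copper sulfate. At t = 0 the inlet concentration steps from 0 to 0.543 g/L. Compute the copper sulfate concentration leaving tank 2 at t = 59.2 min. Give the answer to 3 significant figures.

0.469 g/L

Species balance on tank i: dCᵢ/dt = (Cᵢ₋₁ − Cᵢ)/τᵢ with τᵢ = Vᵢ/Q.
τ₁ = 83.3/3.88 = 21.469 min; τ₂ = 47.0/3.88 = 12.113 min.
Tank 1: C₁ = C_in(1 − e^(−t/τ₁)). Tank 2 (τ₁ ≠ τ₂): C₂ = C_in[1 − (τ₁ e^(−t/τ₁) − τ₂ e^(−t/τ₂))/(τ₁ − τ₂)].
At t = 59.2: e^(−t/τ₁) = 0.063453, e^(−t/τ₂) = 0.0075429.
C₂ = 0.543·[1 − (21.469·0.063453 − 12.113·0.0075429)/(9.3557)] = 0.543·0.86416 = 0.46924 g/L.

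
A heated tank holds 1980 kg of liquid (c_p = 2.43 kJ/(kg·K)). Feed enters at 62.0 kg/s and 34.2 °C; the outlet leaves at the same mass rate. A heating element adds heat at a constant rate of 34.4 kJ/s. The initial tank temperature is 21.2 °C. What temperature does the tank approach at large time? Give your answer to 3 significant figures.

34.4 °C

M c_p dT/dt = ṁ c_p (T_in − T) + Q̇.
At steady state dT/dt = 0 ⇒ T_ss = T_in + Q̇/(ṁ c_p) = 34.2 + 34.4/(62.0·2.43) = 34.428 °C.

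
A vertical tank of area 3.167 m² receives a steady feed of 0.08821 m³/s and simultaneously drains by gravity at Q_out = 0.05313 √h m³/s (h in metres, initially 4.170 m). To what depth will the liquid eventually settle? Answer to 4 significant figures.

2.756 m

Level balance: A dh/dt = 0.08821 − 0.05313 √h. Setting dh/dt = 0:
Q_in = 0.05313 √h_ss ⇒ √h_ss = 0.08821/0.05313 = 1.66027.
h_ss = 1.66027² = 2.75649 m. (Since h₀ = 4.170 m > h_ss, the level will fall toward this value.)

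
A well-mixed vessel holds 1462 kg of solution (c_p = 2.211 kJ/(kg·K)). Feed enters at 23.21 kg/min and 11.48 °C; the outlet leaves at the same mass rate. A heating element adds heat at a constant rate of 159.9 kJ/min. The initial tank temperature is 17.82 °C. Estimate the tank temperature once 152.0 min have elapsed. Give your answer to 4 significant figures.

14.88 °C

Energy balance: M c_p dT/dt = ṁ c_p (T_in − T) + 159.9.
τ = M/ṁ = 62.9901 min; T_ss = T_in + Q̇/(ṁ c_p) = 11.48 + 159.9/(23.21·2.211) = 14.5959 °C.
Solution: T(t) = T_ss + (T₀ − T_ss) e^(−t/τ).
T(152.0) = 14.5959 + (3.22409)·e^(−152.0/62.9901) = 14.5959 + (3.22409)·0.0895393 = 14.8846 °C.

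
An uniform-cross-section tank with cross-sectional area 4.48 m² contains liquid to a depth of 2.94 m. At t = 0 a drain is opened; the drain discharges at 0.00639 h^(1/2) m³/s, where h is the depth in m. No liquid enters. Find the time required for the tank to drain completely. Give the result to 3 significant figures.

With no inflow, A dh/dt = −0.00639 √h.
This is separable: 2 d(√h)/dt = −0.00639/A, so √h = √h₀ − (0.00639/(2A)) t.
Set h = 0: 2√h₀ = (0.00639/A) t_empty ⇒ t_empty = 2A√h₀/0.00639.
t_empty = 2·4.48·√2.94/0.00639 = 8.9600·1.7146/0.00639 = 2404.3 s.

2400 s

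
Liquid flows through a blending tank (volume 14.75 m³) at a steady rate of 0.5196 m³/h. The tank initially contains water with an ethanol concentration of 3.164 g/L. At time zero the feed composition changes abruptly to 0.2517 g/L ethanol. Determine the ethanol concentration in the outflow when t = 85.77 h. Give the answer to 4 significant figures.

Mass balance on the solute (V constant): V dC/dt = Q(C_in − C).
Rewrite as dC/dt + C/τ = C_in/τ, τ = V/Q = 28.3872 h.
This is linear first-order; C(t) = C_in + (C₀ − C_in) e^(−t/τ).
C(85.77) = 0.2517 + (3.164 − 0.2517)·e^(−85.77/28.3872) = 0.2517 + (2.91230)·0.0487315 = 0.393621 g/L.

0.3936 g/L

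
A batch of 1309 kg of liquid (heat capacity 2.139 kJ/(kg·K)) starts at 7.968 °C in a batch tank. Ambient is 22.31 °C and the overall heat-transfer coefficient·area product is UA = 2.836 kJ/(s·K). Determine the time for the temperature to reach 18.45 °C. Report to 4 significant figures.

1296 s

Lumped-capacitance energy balance: M c_p dT/dt = UA(T_amb − T).
τ = M c_p/UA = 987.289 s; T_ss = T_amb = 22.3100 °C.
T(t) = T_ss + (T₀ − T_ss)e^(−t/τ); set T = 18.45:
t = −τ ln[(T − T_ss)/(T₀ − T_ss)] = −987.289 · ln(0.269140) = 1295.84 s.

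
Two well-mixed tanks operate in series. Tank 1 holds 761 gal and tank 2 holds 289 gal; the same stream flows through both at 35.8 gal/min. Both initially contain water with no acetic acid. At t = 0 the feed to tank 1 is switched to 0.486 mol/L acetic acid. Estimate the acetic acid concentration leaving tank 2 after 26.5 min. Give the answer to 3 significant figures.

Each tank obeys Vᵢ dCᵢ/dt = Q(Cᵢ₋₁ − Cᵢ), so τᵢ = Vᵢ/Q.
τ₁ = 761/35.8 = 21.257 min; τ₂ = 289/35.8 = 8.0726 min.
Solving the cascade with C₁(0)=C₂(0)=0 gives C₂(t) = C_in[1 − (τ₁ e^(−t/τ₁) − τ₂ e^(−t/τ₂))/(τ₁ − τ₂)].
At t = 26.5: e^(−t/τ₁) = 0.28747, e^(−t/τ₂) = 0.037527.
C₂ = 0.486·[1 − (21.257·0.28747 − 8.0726·0.037527)/(13.184)] = 0.486·0.55950 = 0.27192 mol/L.

0.272 mol/L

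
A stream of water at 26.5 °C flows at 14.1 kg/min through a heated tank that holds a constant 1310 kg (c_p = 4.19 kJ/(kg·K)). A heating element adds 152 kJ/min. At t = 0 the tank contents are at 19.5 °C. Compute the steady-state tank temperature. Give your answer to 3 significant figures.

29.1 °C

Energy balance: M c_p dT/dt = ṁ c_p (T_in − T) + 152.
At steady state dT/dt = 0 ⇒ T_ss = T_in + Q̇/(ṁ c_p) = 26.5 + 152/(14.1·4.19) = 29.073 °C.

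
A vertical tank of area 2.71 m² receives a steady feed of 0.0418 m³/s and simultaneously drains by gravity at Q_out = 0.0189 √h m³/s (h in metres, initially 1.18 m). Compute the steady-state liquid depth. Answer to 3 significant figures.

Level balance: A dh/dt = 0.0418 − 0.0189 √h. Setting dh/dt = 0:
Q_in = 0.0189 √h_ss ⇒ √h_ss = 0.0418/0.0189 = 2.2116.
h_ss = 2.2116² = 4.8914 m. (Since h₀ = 1.18 m < h_ss, the level will rise toward this value.)

4.89 m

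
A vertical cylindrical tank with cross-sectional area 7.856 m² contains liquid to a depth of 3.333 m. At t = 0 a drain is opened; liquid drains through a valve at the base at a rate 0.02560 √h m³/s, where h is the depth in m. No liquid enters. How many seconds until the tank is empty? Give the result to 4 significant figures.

1120 s

A dh/dt = −Q_out = −0.02560 √h.
∫ h^(−1/2) dh = −(0.02560/A) ∫ dt, giving 2√h = 2√h₀ − (0.02560/A) t.
Tank is empty when √h = 0: t_empty = 2A√h₀/0.02560.
t_empty = 2·7.856·√3.333/0.02560 = 15.7120·1.82565/0.02560 = 1120.49 s.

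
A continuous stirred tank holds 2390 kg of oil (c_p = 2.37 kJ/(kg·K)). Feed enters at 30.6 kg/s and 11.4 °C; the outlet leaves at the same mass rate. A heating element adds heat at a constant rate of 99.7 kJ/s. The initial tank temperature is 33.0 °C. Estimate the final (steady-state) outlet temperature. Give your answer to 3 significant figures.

12.8 °C

M c_p dT/dt = ṁ c_p (T_in − T) + Q̇.
At steady state dT/dt = 0 ⇒ T_ss = T_in + Q̇/(ṁ c_p) = 11.4 + 99.7/(30.6·2.37) = 12.775 °C.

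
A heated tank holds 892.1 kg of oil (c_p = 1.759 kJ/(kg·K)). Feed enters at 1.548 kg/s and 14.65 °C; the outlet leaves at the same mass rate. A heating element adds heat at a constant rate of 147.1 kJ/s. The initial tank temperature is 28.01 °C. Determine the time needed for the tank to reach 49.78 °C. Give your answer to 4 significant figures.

Heat balance on the well-mixed liquid: M c_p dT/dt = ṁ c_p (T_in − T) + 147.1.
τ = M/ṁ = 576.292 s; T_ss = T_in + Q̇/(ṁ c_p) = 68.6726 °C.
T(t) = T_ss + (T₀ − T_ss) e^(−t/τ). Set T = 49.78:
e^(−t/τ) = (49.78 − 68.6726)/(28.01 − 68.6726) = 0.464619
t = −576.292 · ln(0.464619) = 441.749 s.

441.7 s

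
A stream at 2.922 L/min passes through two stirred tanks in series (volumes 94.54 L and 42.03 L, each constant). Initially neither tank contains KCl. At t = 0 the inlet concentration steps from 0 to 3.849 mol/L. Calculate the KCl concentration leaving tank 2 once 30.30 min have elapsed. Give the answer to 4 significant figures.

Time constants: τᵢ = Vᵢ/Q for each well-mixed tank.
τ₁ = 94.54/2.922 = 32.3546 min; τ₂ = 42.03/2.922 = 14.3840 min.
Tank 1: C₁ = C_in(1 − e^(−t/τ₁)). Tank 2 (τ₁ ≠ τ₂): C₂ = C_in[1 − (τ₁ e^(−t/τ₁) − τ₂ e^(−t/τ₂))/(τ₁ − τ₂)].
At t = 30.30: e^(−t/τ₁) = 0.391998, e^(−t/τ₂) = 0.121662.
C₂ = 3.849·[1 − (32.3546·0.391998 − 14.3840·0.121662)/(17.9706)] = 3.849·0.391620 = 1.50735 mol/L.

1.507 mol/L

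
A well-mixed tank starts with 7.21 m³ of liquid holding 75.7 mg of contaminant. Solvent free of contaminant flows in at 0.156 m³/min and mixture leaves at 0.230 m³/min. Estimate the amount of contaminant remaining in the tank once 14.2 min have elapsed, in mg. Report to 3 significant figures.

Total volume: dV/dt = Q_in − Q_out = -0.074000 m³/min, so V(t) = 7.21 − 0.074000 t and V(14.2) = 6.1592 m³.
Species balance (pure solvent in): dm/dt = −Q_out · m/V(t).
dm/m = −Q_out dt/(V₀ − 0.074000 t); integrating gives ln(m/m₀) = −(Q_out/(Q_in−Q_out)) ln(V/V₀).
m = m₀ (V₀/V)^(Q_out/(Q_in−Q_out)) = 75.7 × (7.21/6.1592)^(-3.1081) = 46.395 mg.

46.4 mg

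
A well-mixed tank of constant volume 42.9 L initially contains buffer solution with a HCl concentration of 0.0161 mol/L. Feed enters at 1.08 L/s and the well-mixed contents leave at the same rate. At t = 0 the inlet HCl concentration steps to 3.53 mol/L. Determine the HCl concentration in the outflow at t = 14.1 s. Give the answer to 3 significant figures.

1.07 mol/L

Species balance on the tank: V dC/dt = Q(C_in − C).
Time constant τ = V/Q = 42.9/1.08 = 39.722 s.
Integrating: C(t) = C_in + (C₀ − C_in) e^(−t/τ).
C(14.1) = 3.53 + (0.0161 − 3.53)·e^(−14.1/39.722) = 3.53 + (-3.5139)·0.70120 = 1.0661 mol/L.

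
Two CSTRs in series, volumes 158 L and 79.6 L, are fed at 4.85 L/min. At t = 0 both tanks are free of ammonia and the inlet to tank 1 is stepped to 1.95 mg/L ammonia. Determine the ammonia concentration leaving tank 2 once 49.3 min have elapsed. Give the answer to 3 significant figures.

1.18 mg/L

Time constants: τᵢ = Vᵢ/Q for each well-mixed tank.
τ₁ = 158/4.85 = 32.577 min; τ₂ = 79.6/4.85 = 16.412 min.
Tank 1: C₁ = C_in(1 − e^(−t/τ₁)). Tank 2 (τ₁ ≠ τ₂): C₂ = C_in[1 − (τ₁ e^(−t/τ₁) − τ₂ e^(−t/τ₂))/(τ₁ − τ₂)].
At t = 49.3: e^(−t/τ₁) = 0.22018, e^(−t/τ₂) = 0.049597.
C₂ = 1.95·[1 − (32.577·0.22018 − 16.412·0.049597)/(16.165)] = 1.95·0.60663 = 1.1829 mg/L.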